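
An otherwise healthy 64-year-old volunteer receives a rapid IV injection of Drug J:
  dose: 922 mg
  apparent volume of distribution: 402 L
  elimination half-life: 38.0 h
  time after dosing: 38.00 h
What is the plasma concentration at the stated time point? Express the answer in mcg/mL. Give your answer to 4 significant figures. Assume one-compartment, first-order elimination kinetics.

C₀ = Dose / Vd = 922.0 / 402 = 2.294 mg/L
k = ln2 / t½ = 0.693147 / 38.0 = 0.01824 h⁻¹
t / t½ = 38.00 / 38.0 = 1 half-lives
C = C₀ × (1/2)^1 = 2.294 × 0.5000 = 1.147 mg/L
(1.147 mg/L = 1.147 mcg/mL)

1.147 mcg/mL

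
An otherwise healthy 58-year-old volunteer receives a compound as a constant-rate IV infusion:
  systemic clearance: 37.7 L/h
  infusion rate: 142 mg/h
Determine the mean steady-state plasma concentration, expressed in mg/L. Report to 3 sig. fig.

At steady state Css = R₀ / CL = 142 / 37.70 = 3.767 mg/L

3.77 mg/L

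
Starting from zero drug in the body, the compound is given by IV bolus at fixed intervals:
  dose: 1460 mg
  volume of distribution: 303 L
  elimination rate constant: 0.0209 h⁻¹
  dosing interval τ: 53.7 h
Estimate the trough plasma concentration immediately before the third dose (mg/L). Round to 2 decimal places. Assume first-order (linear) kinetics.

C₀ per dose = Dose / Vd = 1460 / 303 = 4.818 mg/L
Fraction remaining after one interval: r = e^(−kτ) = e^(−0.02090 × 53.7) = 0.3255
Before dose 3, 2 doses have been given (aged 1τ, 2τ).
C_trough = C₀ × (r + r²) = 4.818 × (0.3255 + 0.1060) = 2.079 mg/L

2.08 mg/L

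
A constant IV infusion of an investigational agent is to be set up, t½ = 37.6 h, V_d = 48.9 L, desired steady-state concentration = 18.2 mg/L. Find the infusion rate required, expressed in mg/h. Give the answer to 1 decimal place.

16.4 mg/h

k = ln2 / t½ = 0.693147 / 37.6 = 0.01843 h⁻¹
CL = k × Vd = 0.01843 × 48.9 = 0.9012 L/h
At steady state, infusion rate R₀ = Css × CL = 18.2 × 0.9012 = 16.40 mg/h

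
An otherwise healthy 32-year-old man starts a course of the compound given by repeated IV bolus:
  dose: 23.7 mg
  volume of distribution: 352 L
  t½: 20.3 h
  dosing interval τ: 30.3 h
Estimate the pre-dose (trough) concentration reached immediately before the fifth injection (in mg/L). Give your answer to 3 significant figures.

C₀ per dose = Dose / Vd = 23.7 / 352 = 0.06733 mg/L
k = ln2 / t½ = 0.693147 / 20.3 = 0.03415 h⁻¹
Fraction remaining after one interval: r = e^(−kτ) = e^(−0.03415 × 30.3) = 0.3553
Before dose 5, 4 doses have been given (aged 1τ, 2τ, 3τ, 4τ).
C_trough = C₀ × (r + r² + … + r^4) = C₀ × r(1−r^4)/(1−r)
        = 0.06733 × 0.3553 × (1 − 0.01594) / (1 − 0.3553) = 0.03651 mg/L

0.0365 mg/L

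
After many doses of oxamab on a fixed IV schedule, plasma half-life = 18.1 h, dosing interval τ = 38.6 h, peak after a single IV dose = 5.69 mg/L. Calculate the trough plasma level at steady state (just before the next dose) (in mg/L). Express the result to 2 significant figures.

1.7 mg/L

k = ln2 / t½ = 0.693147 / 18.1 = 0.03830 h⁻¹
e^(−kτ) = e^(−0.03830 × 38.6) = 0.2280
Accumulation ratio R = 1 / (1 − e^(−kτ)) = 1 / (1 − 0.2280) = 1.295
Steady-state trough = C₀ × R × e^(−kτ) = 5.69 × 1.295 × 0.2280 = 1.680 mg/L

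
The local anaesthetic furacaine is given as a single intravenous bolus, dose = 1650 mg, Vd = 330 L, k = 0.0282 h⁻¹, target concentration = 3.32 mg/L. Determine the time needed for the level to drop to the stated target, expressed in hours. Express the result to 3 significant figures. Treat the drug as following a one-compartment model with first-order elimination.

C₀ = Dose / Vd = 1650 / 330 = 5.000 mg/L
t = ln(C₀ / C) / k = ln(5.000 / 3.32) / 0.02820
  = ln(1.506) / 0.02820 = 0.4095 / 0.02820 = 14.52 h

14.5 h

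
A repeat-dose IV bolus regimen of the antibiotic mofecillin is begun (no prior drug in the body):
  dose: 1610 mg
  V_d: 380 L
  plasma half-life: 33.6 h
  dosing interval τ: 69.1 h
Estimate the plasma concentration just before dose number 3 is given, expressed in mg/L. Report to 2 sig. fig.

1.3 mg/L

C₀ per dose = Dose / Vd = 1610 / 380 = 4.237 mg/L
k = ln2 / t½ = 0.693147 / 33.6 = 0.02063 h⁻¹
Fraction remaining after one interval: r = e^(−kτ) = e^(−0.02063 × 69.1) = 0.2404
Before dose 3, 2 doses have been given (aged 1τ, 2τ).
C_trough = C₀ × (r + r²) = 4.237 × (0.2404 + 0.05779) = 1.263 mg/L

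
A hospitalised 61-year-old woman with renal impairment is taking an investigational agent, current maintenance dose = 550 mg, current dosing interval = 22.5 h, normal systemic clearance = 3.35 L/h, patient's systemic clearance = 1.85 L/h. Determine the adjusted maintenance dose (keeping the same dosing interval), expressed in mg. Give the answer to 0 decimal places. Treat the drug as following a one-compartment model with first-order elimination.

To keep the same average steady-state level, dosing rate must scale with clearance.
CL ratio = 1.85 / 3.35 = 0.5522
New dose (same interval) = 550 × 0.5522 = 303.7 mg

304 mg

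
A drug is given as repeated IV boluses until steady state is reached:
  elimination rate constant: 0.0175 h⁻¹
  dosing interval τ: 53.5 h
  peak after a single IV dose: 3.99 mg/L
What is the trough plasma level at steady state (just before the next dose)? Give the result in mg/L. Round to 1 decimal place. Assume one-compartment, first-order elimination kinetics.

2.6 mg/L

e^(−kτ) = e^(−0.01750 × 53.5) = 0.3921
Accumulation ratio R = 1 / (1 − e^(−kτ)) = 1 / (1 − 0.3921) = 1.645
Steady-state trough = C₀ × R × e^(−kτ) = 3.99 × 1.645 × 0.3921 = 2.574 mg/L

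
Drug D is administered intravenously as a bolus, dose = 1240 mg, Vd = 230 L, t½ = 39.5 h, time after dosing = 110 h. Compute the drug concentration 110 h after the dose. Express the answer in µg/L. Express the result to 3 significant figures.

782 µg/L

C₀ = Dose / Vd = 1240 / 230 = 5.391 mg/L
k = ln2 / t½ = 0.693147 / 39.5 = 0.01755 h⁻¹
C = C₀ · e^(−k·t) = 5.391 × e^(−0.01755 × 110)
  = 5.391 × 0.1451 = 0.7822 mg/L
Convert: 0.7822 mg/L × 1000 = 782.2 µg/L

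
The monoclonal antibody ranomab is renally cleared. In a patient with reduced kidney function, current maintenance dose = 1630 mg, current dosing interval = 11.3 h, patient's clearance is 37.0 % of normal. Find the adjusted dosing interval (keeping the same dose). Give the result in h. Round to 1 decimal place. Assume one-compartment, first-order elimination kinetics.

To keep the same average steady-state level, dosing rate must scale with clearance.
CL ratio = 37.0 / 100 = 0.3700
New interval (same dose) = 11.3 / 0.3700 = 30.54 h

30.5 h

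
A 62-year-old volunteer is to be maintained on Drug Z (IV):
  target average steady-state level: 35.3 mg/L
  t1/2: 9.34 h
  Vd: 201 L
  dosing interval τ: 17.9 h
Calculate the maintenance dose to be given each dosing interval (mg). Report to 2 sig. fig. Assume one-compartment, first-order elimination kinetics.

k = ln2 / t½ = 0.693147 / 9.34 = 0.07421 h⁻¹
CL = k × Vd = 0.07421 × 201 = 14.92 L/h
At steady state, Dose/τ = Css × CL.
Dose = Css × CL × τ = 35.3 × 14.92 × 17.9 = 9428 mg

9400 mg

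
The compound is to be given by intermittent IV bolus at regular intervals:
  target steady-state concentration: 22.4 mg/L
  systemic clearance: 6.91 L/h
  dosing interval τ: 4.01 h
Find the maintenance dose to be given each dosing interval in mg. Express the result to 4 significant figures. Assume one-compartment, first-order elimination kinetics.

620.7 mg

At steady state, Dose/τ = Css × CL.
Dose = Css × CL × τ = 22.4 × 6.910 × 4.01 = 620.7 mg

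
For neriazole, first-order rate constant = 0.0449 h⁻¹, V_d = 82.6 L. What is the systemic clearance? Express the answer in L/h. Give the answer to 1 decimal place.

CL = k × Vd = 0.0449 × 82.6 = 3.709 L/h

3.7 L/h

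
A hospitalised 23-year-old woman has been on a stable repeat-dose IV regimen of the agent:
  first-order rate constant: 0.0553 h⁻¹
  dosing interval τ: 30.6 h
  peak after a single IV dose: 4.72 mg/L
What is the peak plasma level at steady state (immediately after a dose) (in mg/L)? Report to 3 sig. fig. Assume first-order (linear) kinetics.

e^(−kτ) = e^(−0.05530 × 30.6) = 0.1841
Accumulation ratio R = 1 / (1 − e^(−kτ)) = 1 / (1 − 0.1841) = 1.226
Steady-state peak = C₀ × R = 4.72 × 1.226 = 5.787 mg/L

5.79 mg/L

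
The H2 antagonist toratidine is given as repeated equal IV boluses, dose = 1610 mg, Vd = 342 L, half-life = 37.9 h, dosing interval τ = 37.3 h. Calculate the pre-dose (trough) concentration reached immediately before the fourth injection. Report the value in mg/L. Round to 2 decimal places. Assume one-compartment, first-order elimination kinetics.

C₀ per dose = Dose / Vd = 1610 / 342 = 4.708 mg/L
k = ln2 / t½ = 0.693147 / 37.9 = 0.01829 h⁻¹
Fraction remaining after one interval: r = e^(−kτ) = e^(−0.01829 × 37.3) = 0.5055
Before dose 4, 3 doses have been given (aged 1τ, 2τ, 3τ).
C_trough = C₀ × (r + r² + … + r^3) = C₀ × r(1−r^3)/(1−r)
        = 4.708 × 0.5055 × (1 − 0.1292) / (1 − 0.5055) = 4.191 mg/L

4.19 mg/L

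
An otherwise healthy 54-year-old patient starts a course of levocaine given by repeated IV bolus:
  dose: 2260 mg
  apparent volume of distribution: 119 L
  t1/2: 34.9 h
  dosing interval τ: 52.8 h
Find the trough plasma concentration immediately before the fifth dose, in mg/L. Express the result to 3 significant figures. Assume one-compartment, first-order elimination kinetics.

10.1 mg/L

C₀ per dose = Dose / Vd = 2260 / 119 = 18.99 mg/L
k = ln2 / t½ = 0.693147 / 34.9 = 0.01986 h⁻¹
Fraction remaining after one interval: r = e^(−kτ) = e^(−0.01986 × 52.8) = 0.3504
Before dose 5, 4 doses have been given (aged 1τ, 2τ, 3τ, 4τ).
C_trough = C₀ × (r + r² + … + r^4) = C₀ × r(1−r^4)/(1−r)
        = 18.99 × 0.3504 × (1 − 0.01507) / (1 − 0.3504) = 10.09 mg/L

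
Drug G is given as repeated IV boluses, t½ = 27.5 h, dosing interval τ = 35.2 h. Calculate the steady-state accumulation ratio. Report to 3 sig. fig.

k = ln2 / t½ = 0.693147 / 27.5 = 0.02521 h⁻¹
e^(−kτ) = e^(−0.02521 × 35.2) = 0.4117
Accumulation ratio R = 1 / (1 − e^(−kτ)) = 1 / (1 − 0.4117) = 1.700

1.70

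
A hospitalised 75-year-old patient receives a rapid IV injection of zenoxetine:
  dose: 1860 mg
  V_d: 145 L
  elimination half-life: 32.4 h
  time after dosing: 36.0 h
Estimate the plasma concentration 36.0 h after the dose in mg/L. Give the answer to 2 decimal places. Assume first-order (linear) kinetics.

5.94 mg/L

C₀ = Dose / Vd = 1860 / 145 = 12.83 mg/L
k = ln2 / t½ = 0.693147 / 32.4 = 0.02139 h⁻¹
C = C₀ · e^(−k·t) = 12.83 × e^(−0.02139 × 36.0)
  = 12.83 × 0.4630 = 5.940 mg/L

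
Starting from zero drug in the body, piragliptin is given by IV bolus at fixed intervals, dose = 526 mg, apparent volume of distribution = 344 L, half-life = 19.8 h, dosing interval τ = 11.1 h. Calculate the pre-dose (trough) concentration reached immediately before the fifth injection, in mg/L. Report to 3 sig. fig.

C₀ per dose = Dose / Vd = 526 / 344 = 1.529 mg/L
k = ln2 / t½ = 0.693147 / 19.8 = 0.03501 h⁻¹
Fraction remaining after one interval: r = e^(−kτ) = e^(−0.03501 × 11.1) = 0.6780
Before dose 5, 4 doses have been given (aged 1τ, 2τ, 3τ, 4τ).
C_trough = C₀ × (r + r² + … + r^4) = C₀ × r(1−r^4)/(1−r)
        = 1.529 × 0.6780 × (1 − 0.2113) / (1 − 0.6780) = 2.539 mg/L

2.54 mg/L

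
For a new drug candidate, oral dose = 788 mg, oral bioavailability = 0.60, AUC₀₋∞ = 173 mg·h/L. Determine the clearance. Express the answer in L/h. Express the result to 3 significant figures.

CL = F·Dose / AUC = 0.60 × 788 / 173 = 2.733 L/h

2.73 L/h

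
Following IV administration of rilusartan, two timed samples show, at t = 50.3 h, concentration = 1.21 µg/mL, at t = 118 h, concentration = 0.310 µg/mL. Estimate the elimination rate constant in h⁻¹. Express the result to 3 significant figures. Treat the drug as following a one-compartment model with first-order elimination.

k = ln(C₁/C₂) / (t₂ − t₁) = ln(1.21/0.310) / (118 − 50.3)
  = 1.362 / 67.70 = 0.02012 h⁻¹

0.0201 h⁻¹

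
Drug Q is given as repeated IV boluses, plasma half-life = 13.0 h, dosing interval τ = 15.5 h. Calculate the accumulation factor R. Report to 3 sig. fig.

1.78

k = ln2 / t½ = 0.693147 / 13.0 = 0.05332 h⁻¹
e^(−kτ) = e^(−0.05332 × 15.5) = 0.4376
Accumulation ratio R = 1 / (1 − e^(−kτ)) = 1 / (1 − 0.4376) = 1.778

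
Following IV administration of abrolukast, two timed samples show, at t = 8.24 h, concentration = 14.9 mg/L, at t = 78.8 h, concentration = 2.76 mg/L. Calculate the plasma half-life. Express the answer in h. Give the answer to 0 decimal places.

29 h

k = ln(C₁/C₂) / (t₂ − t₁) = ln(14.9/2.76) / (78.8 − 8.24)
  = 1.686 / 70.56 = 0.02389 h⁻¹
t½ = ln2 / k = 0.693147 / 0.02389 = 29.01 h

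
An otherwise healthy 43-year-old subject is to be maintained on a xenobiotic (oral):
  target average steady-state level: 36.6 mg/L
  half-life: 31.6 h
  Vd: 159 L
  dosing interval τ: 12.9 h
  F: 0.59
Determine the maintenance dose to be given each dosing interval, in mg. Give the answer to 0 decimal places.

2791 mg

k = ln2 / t½ = 0.693147 / 31.6 = 0.02194 h⁻¹
CL = k × Vd = 0.02194 × 159 = 3.488 L/h
At steady state, F × (Dose/τ) = Css × CL.
Dose = Css × CL × τ / F = 36.6 × 3.488 × 12.9 / 0.59 = 2791 mg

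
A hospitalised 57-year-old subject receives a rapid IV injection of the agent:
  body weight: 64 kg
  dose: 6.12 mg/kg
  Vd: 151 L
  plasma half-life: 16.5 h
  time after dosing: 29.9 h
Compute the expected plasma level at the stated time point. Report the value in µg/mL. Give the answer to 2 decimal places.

0.74 µg/mL

Total dose = 6.12 × 64 = 391.7 mg
C₀ = Dose / Vd = 391.7 / 151 = 2.594 mg/L
k = ln2 / t½ = 0.693147 / 16.5 = 0.04201 h⁻¹
C = C₀ · e^(−k·t) = 2.594 × e^(−0.04201 × 29.9)
  = 2.594 × 0.2848 = 0.7388 mg/L
(0.7388 mg/L = 0.7388 µg/mL)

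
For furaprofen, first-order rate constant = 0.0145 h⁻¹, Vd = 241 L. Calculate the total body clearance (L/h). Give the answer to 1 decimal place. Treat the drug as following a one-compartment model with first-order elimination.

CL = k × Vd = 0.0145 × 241 = 3.495 L/h

3.5 L/h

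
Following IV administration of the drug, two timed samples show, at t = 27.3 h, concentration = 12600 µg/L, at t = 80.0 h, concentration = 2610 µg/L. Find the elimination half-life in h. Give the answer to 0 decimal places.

k = ln(C₁/C₂) / (t₂ − t₁) = ln(12600/2610) / (80.0 − 27.3)
  = 1.574 / 52.70 = 0.02987 h⁻¹
t½ = ln2 / k = 0.693147 / 0.02987 = 23.21 h

23 h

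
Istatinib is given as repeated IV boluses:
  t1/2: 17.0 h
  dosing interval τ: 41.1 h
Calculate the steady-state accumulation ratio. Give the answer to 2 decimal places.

1.23

k = ln2 / t½ = 0.693147 / 17.0 = 0.04077 h⁻¹
e^(−kτ) = e^(−0.04077 × 41.1) = 0.1872
Accumulation ratio R = 1 / (1 − e^(−kτ)) = 1 / (1 − 0.1872) = 1.230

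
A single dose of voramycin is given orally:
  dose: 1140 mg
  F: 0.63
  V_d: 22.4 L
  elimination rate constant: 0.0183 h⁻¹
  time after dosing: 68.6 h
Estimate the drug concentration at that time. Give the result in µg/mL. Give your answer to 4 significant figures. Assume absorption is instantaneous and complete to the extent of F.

Amount reaching circulation = F × Dose = 0.63 × 1140 = 718.2 mg
C₀ = F·Dose / Vd = 718.2 / 22.4 = 32.06 mg/L
C = C₀ · e^(−k·t) = 32.06 × e^(−0.01830 × 68.6)
  = 32.06 × 0.2850 = 9.137 mg/L
(9.137 mg/L = 9.137 µg/mL)

9.137 µg/mL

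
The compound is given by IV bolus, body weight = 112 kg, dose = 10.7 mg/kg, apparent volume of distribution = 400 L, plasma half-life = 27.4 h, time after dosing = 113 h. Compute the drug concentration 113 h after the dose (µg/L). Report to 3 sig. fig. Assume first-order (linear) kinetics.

Total dose = 10.7 × 112 = 1198 mg
C₀ = Dose / Vd = 1198 / 400 = 2.995 mg/L
k = ln2 / t½ = 0.693147 / 27.4 = 0.02530 h⁻¹
C = C₀ · e^(−k·t) = 2.995 × e^(−0.02530 × 113)
  = 2.995 × 0.05733 = 0.1717 mg/L
Convert: 0.1717 mg/L × 1000 = 171.7 µg/L

172 µg/L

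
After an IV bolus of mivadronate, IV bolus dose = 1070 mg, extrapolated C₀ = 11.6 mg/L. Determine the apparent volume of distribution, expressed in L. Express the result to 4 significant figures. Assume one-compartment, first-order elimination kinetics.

Vd = Dose / C₀ = 1070 / 11.6 = 92.24 L

92.24 L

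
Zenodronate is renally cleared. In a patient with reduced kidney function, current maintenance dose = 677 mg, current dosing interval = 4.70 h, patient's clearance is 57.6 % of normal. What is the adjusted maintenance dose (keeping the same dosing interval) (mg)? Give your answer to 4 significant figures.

To keep the same average steady-state level, dosing rate must scale with clearance.
CL ratio = 57.6 / 100 = 0.5760
New dose (same interval) = 677 × 0.5760 = 390.0 mg

390.0 mg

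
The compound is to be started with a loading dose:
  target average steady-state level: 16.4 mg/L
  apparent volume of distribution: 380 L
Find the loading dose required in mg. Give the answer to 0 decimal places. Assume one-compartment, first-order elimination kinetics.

6232 mg

LD = Css × Vd = 16.4 × 380 = 6232 mg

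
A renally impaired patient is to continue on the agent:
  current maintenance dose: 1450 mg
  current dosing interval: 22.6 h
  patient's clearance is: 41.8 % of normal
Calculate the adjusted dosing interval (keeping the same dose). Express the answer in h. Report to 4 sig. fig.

54.07 h

To keep the same average steady-state level, dosing rate must scale with clearance.
CL ratio = 41.8 / 100 = 0.4180
New interval (same dose) = 22.6 / 0.4180 = 54.07 h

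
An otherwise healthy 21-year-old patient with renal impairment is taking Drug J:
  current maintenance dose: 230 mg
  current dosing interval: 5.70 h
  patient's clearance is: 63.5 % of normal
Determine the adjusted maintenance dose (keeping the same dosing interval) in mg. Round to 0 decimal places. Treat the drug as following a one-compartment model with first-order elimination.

146 mg

To keep the same average steady-state level, dosing rate must scale with clearance.
CL ratio = 63.5 / 100 = 0.6350
New dose (same interval) = 230 × 0.6350 = 146.1 mg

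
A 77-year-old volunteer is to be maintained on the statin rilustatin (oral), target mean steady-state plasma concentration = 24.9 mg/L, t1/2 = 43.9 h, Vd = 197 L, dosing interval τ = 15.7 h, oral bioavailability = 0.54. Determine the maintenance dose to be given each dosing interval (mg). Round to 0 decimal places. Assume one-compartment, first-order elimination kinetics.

k = ln2 / t½ = 0.693147 / 43.9 = 0.01579 h⁻¹
CL = k × Vd = 0.01579 × 197 = 3.111 L/h
At steady state, F × (Dose/τ) = Css × CL.
Dose = Css × CL × τ / F = 24.9 × 3.111 × 15.7 / 0.54 = 2252 mg

2252 mg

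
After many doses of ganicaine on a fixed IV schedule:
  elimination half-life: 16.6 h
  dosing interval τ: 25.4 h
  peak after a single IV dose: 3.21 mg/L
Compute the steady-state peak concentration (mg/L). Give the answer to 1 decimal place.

k = ln2 / t½ = 0.693147 / 16.6 = 0.04176 h⁻¹
e^(−kτ) = e^(−0.04176 × 25.4) = 0.3462
Accumulation ratio R = 1 / (1 − e^(−kτ)) = 1 / (1 − 0.3462) = 1.530
Steady-state peak = C₀ × R = 3.21 × 1.530 = 4.911 mg/L

4.9 mg/L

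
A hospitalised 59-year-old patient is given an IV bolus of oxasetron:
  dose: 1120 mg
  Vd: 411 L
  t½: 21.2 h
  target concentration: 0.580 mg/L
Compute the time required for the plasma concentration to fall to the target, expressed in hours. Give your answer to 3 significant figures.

47.3 h

C₀ = Dose / Vd = 1120 / 411 = 2.725 mg/L
k = ln2 / t½ = 0.693147 / 21.2 = 0.03270 h⁻¹
t = ln(C₀ / C) / k = ln(2.725 / 0.580) / 0.03270
  = ln(4.698) / 0.03270 = 1.547 / 0.03270 = 47.31 h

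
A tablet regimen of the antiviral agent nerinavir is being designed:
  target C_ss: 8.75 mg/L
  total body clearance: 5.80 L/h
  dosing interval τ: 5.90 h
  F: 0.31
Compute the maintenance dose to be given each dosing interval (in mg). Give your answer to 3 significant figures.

966 mg

At steady state, F × (Dose/τ) = Css × CL.
Dose = Css × CL × τ / F = 8.75 × 5.800 × 5.90 / 0.31 = 965.9 mg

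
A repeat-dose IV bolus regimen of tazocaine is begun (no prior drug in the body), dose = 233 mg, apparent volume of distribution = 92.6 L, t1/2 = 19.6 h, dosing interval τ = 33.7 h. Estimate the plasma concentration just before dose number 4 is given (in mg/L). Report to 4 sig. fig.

C₀ per dose = Dose / Vd = 233 / 92.6 = 2.516 mg/L
k = ln2 / t½ = 0.693147 / 19.6 = 0.03536 h⁻¹
Fraction remaining after one interval: r = e^(−kτ) = e^(−0.03536 × 33.7) = 0.3037
Before dose 4, 3 doses have been given (aged 1τ, 2τ, 3τ).
C_trough = C₀ × (r + r² + … + r^3) = C₀ × r(1−r^3)/(1−r)
        = 2.516 × 0.3037 × (1 − 0.02801) / (1 − 0.3037) = 1.067 mg/L

1.067 mg/L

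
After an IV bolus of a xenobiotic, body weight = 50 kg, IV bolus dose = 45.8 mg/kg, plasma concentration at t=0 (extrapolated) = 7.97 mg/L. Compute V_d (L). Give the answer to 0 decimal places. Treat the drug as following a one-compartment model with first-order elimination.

287 L

Dose = 45.8 × 50 = 2290 mg
Vd = Dose / C₀ = 2290 / 7.97 = 287.3 L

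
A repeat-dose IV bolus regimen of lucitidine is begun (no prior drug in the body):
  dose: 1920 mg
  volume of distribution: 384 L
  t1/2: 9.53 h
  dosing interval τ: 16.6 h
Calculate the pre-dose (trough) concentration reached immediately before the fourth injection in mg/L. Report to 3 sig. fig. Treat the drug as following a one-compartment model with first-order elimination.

2.08 mg/L

C₀ per dose = Dose / Vd = 1920 / 384 = 5.000 mg/L
k = ln2 / t½ = 0.693147 / 9.53 = 0.07273 h⁻¹
Fraction remaining after one interval: r = e^(−kτ) = e^(−0.07273 × 16.6) = 0.2990
Before dose 4, 3 doses have been given (aged 1τ, 2τ, 3τ).
C_trough = C₀ × (r + r² + … + r^3) = C₀ × r(1−r^3)/(1−r)
        = 5.000 × 0.2990 × (1 − 0.02673) / (1 − 0.2990) = 2.076 mg/L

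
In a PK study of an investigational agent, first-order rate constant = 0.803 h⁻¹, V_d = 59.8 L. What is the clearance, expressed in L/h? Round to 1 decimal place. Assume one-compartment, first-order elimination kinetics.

CL = k × Vd = 0.803 × 59.8 = 48.02 L/h

48.0 L/h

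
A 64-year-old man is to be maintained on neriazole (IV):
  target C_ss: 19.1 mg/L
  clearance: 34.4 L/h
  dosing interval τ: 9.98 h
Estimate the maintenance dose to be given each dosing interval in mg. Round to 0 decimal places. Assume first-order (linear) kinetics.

6557 mg

At steady state, Dose/τ = Css × CL.
Dose = Css × CL × τ = 19.1 × 34.40 × 9.98 = 6557 mg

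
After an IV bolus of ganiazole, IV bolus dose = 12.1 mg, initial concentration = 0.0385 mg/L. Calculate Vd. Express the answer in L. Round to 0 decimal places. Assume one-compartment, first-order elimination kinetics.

Vd = Dose / C₀ = 12.10 / 0.0385 = 314.3 L

314 L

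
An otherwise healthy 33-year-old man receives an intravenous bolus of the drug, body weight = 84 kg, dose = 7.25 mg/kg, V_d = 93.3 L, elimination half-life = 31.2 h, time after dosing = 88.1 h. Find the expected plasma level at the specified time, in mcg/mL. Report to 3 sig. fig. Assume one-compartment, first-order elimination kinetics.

0.922 mcg/mL

Total dose = 7.25 × 84 = 609.0 mg
C₀ = Dose / Vd = 609.0 / 93.3 = 6.527 mg/L
k = ln2 / t½ = 0.693147 / 31.2 = 0.02222 h⁻¹
C = C₀ · e^(−k·t) = 6.527 × e^(−0.02222 × 88.1)
  = 6.527 × 0.1412 = 0.9216 mg/L
(0.9216 mg/L = 0.9216 mcg/mL)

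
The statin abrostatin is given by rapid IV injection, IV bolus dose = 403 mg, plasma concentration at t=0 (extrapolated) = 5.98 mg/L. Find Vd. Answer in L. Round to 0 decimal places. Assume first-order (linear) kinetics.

Vd = Dose / C₀ = 403.0 / 5.98 = 67.39 L

67 L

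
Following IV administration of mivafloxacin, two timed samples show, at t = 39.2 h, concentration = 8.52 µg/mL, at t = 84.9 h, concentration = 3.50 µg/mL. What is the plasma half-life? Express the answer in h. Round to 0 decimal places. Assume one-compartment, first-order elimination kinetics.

36 h

k = ln(C₁/C₂) / (t₂ − t₁) = ln(8.52/3.50) / (84.9 − 39.2)
  = 0.8897 / 45.70 = 0.01947 h⁻¹
t½ = ln2 / k = 0.693147 / 0.01947 = 35.60 h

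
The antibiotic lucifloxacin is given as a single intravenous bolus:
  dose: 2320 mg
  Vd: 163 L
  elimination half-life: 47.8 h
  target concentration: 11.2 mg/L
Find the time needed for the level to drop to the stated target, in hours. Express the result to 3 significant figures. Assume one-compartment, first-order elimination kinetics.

C₀ = Dose / Vd = 2320 / 163 = 14.23 mg/L
k = ln2 / t½ = 0.693147 / 47.8 = 0.01450 h⁻¹
t = ln(C₀ / C) / k = ln(14.23 / 11.2) / 0.01450
  = ln(1.271) / 0.01450 = 0.2398 / 0.01450 = 16.54 h

16.5 h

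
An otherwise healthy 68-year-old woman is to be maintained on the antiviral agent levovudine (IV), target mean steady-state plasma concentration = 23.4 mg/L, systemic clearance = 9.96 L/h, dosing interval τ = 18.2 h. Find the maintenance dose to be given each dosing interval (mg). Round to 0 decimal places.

At steady state, Dose/τ = Css × CL.
Dose = Css × CL × τ = 23.4 × 9.960 × 18.2 = 4242 mg

4242 mg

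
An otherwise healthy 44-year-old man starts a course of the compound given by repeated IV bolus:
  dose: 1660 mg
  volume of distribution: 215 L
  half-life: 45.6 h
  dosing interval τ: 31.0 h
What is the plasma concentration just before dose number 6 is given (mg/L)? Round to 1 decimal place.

C₀ per dose = Dose / Vd = 1660 / 215 = 7.721 mg/L
k = ln2 / t½ = 0.693147 / 45.6 = 0.01520 h⁻¹
Fraction remaining after one interval: r = e^(−kτ) = e^(−0.01520 × 31.0) = 0.6243
Before dose 6, 5 doses have been given (aged 1τ, 2τ, 3τ, 4τ, 5τ).
C_trough = C₀ × (r + r² + … + r^5) = C₀ × r(1−r^5)/(1−r)
        = 7.721 × 0.6243 × (1 − 0.09483) / (1 − 0.6243) = 11.61 mg/L

11.6 mg/L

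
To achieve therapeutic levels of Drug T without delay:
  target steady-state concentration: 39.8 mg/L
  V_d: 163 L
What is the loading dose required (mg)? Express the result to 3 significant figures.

LD = Css × Vd = 39.8 × 163 = 6487 mg

6490 mg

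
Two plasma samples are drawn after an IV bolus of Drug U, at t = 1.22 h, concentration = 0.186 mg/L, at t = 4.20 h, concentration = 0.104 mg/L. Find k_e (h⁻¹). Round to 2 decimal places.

k = ln(C₁/C₂) / (t₂ − t₁) = ln(0.186/0.104) / (4.20 − 1.22)
  = 0.5814 / 2.980 = 0.1951 h⁻¹

0.20 h⁻¹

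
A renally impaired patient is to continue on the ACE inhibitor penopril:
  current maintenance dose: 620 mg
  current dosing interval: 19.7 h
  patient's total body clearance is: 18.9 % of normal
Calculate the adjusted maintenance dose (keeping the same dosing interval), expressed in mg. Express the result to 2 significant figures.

To keep the same average steady-state level, dosing rate must scale with clearance.
CL ratio = 18.9 / 100 = 0.1890
New dose (same interval) = 620 × 0.1890 = 117.2 mg

120 mg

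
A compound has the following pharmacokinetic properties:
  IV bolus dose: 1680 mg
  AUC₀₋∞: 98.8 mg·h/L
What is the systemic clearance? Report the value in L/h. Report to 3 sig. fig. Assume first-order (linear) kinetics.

CL = Dose / AUC = 1680 / 98.8 = 17.00 L/h

17.0 L/h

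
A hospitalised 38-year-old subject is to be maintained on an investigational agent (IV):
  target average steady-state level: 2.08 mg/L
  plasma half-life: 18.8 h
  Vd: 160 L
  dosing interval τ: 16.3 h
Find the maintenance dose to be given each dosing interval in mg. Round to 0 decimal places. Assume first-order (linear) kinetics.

k = ln2 / t½ = 0.693147 / 18.8 = 0.03687 h⁻¹
CL = k × Vd = 0.03687 × 160 = 5.899 L/h
At steady state, Dose/τ = Css × CL.
Dose = Css × CL × τ = 2.08 × 5.899 × 16.3 = 200.0 mg

200 mg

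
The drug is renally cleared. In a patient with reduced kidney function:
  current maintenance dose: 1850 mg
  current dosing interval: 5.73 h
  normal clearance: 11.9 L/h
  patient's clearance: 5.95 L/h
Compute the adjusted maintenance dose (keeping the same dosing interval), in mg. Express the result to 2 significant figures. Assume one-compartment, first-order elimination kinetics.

930 mg

To keep the same average steady-state level, dosing rate must scale with clearance.
CL ratio = 5.95 / 11.9 = 0.5000
New dose (same interval) = 1850 × 0.5000 = 925.0 mg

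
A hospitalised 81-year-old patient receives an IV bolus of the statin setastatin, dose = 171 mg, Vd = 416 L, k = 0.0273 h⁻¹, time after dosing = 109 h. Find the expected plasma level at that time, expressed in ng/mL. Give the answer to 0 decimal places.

21 ng/mL

C₀ = Dose / Vd = 171.0 / 416 = 0.4111 mg/L
C = C₀ · e^(−k·t) = 0.4111 × e^(−0.02730 × 109)
  = 0.4111 × 0.05101 = 0.02097 mg/L
Convert: 0.02097 mg/L × 1000 = 20.97 ng/mL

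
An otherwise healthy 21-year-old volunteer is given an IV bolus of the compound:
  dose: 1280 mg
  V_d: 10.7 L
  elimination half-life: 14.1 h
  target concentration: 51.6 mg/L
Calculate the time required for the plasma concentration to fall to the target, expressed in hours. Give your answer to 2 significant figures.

17 h

C₀ = Dose / Vd = 1280 / 10.7 = 119.6 mg/L
k = ln2 / t½ = 0.693147 / 14.1 = 0.04916 h⁻¹
t = ln(C₀ / C) / k = ln(119.6 / 51.6) / 0.04916
  = ln(2.318) / 0.04916 = 0.8407 / 0.04916 = 17.10 h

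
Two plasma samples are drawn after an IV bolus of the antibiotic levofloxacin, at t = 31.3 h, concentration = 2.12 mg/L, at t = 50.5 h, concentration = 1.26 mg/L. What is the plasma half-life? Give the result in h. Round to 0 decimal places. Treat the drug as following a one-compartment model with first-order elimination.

26 h

k = ln(C₁/C₂) / (t₂ − t₁) = ln(2.12/1.26) / (50.5 − 31.3)
  = 0.5203 / 19.20 = 0.02710 h⁻¹
t½ = ln2 / k = 0.693147 / 0.02710 = 25.58 h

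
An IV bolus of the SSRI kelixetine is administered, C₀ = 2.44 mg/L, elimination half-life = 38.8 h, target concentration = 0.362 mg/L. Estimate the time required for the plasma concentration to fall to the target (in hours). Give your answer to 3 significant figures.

k = ln2 / t½ = 0.693147 / 38.8 = 0.01786 h⁻¹
t = ln(C₀ / C) / k = ln(2.440 / 0.362) / 0.01786
  = ln(6.740) / 0.01786 = 1.908 / 0.01786 = 106.8 h

107 h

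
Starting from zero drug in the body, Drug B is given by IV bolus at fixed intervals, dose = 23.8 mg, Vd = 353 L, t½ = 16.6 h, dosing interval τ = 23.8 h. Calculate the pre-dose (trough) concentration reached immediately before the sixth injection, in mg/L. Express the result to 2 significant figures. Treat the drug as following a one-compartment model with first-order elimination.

C₀ per dose = Dose / Vd = 23.8 / 353 = 0.06742 mg/L
k = ln2 / t½ = 0.693147 / 16.6 = 0.04176 h⁻¹
Fraction remaining after one interval: r = e^(−kτ) = e^(−0.04176 × 23.8) = 0.3701
Before dose 6, 5 doses have been given (aged 1τ, 2τ, 3τ, 4τ, 5τ).
C_trough = C₀ × (r + r² + … + r^5) = C₀ × r(1−r^5)/(1−r)
        = 0.06742 × 0.3701 × (1 − 0.006944) / (1 − 0.3701) = 0.03934 mg/L

0.039 mg/L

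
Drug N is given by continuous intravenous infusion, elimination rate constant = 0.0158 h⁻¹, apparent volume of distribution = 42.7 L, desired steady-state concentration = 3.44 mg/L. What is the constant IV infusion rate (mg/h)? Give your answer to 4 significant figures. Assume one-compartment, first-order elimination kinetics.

2.321 mg/h

CL = k × Vd = 0.01580 × 42.7 = 0.6747 L/h
At steady state, infusion rate R₀ = Css × CL = 3.44 × 0.6747 = 2.321 mg/h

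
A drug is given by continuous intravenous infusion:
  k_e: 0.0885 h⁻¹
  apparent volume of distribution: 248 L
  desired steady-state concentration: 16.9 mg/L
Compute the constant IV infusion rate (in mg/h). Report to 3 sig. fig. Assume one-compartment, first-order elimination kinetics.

371 mg/h

CL = k × Vd = 0.08850 × 248 = 21.95 L/h
At steady state, infusion rate R₀ = Css × CL = 16.9 × 21.95 = 371.0 mg/h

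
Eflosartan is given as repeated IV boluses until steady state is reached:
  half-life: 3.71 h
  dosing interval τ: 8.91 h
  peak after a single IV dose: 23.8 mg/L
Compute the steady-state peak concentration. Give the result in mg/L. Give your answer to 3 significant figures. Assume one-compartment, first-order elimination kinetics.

29.4 mg/L

k = ln2 / t½ = 0.693147 / 3.71 = 0.1868 h⁻¹
e^(−kτ) = e^(−0.1868 × 8.91) = 0.1893
Accumulation ratio R = 1 / (1 − e^(−kτ)) = 1 / (1 − 0.1893) = 1.234
Steady-state peak = C₀ × R = 23.8 × 1.234 = 29.37 mg/L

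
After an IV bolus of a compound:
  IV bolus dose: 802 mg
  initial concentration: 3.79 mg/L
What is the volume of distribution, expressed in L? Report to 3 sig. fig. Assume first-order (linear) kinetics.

212 L

Vd = Dose / C₀ = 802.0 / 3.79 = 211.6 L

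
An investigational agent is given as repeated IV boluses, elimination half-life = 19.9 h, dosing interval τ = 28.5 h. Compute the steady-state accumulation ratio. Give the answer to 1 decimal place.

k = ln2 / t½ = 0.693147 / 19.9 = 0.03483 h⁻¹
e^(−kτ) = e^(−0.03483 × 28.5) = 0.3706
Accumulation ratio R = 1 / (1 − e^(−kτ)) = 1 / (1 − 0.3706) = 1.589

1.6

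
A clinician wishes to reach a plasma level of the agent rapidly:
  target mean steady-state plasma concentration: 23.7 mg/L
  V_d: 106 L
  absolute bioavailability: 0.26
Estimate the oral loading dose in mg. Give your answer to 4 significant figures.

9662 mg

LD = Css × Vd / F = 23.7 × 106 / 0.26 = 9662 mg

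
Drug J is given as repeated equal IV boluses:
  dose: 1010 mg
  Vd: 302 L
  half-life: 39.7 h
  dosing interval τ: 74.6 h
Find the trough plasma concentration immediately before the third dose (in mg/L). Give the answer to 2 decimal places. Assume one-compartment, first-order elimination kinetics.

C₀ per dose = Dose / Vd = 1010 / 302 = 3.344 mg/L
k = ln2 / t½ = 0.693147 / 39.7 = 0.01746 h⁻¹
Fraction remaining after one interval: r = e^(−kτ) = e^(−0.01746 × 74.6) = 0.2718
Before dose 3, 2 doses have been given (aged 1τ, 2τ).
C_trough = C₀ × (r + r²) = 3.344 × (0.2718 + 0.07388) = 1.156 mg/L

1.16 mg/L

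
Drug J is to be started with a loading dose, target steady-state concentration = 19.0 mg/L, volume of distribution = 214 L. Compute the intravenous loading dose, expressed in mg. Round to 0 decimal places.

4066 mg

LD = Css × Vd = 19.0 × 214 = 4066 mg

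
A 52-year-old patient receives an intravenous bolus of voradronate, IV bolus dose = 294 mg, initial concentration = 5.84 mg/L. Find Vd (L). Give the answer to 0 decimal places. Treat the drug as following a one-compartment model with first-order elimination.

Vd = Dose / C₀ = 294.0 / 5.84 = 50.34 L

50 L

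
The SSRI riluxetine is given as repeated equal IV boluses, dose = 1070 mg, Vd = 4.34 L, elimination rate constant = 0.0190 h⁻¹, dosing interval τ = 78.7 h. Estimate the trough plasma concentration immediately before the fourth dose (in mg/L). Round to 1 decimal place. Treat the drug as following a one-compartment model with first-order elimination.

C₀ per dose = Dose / Vd = 1070 / 4.34 = 246.5 mg/L
Fraction remaining after one interval: r = e^(−kτ) = e^(−0.01900 × 78.7) = 0.2242
Before dose 4, 3 doses have been given (aged 1τ, 2τ, 3τ).
C_trough = C₀ × (r + r² + … + r^3) = C₀ × r(1−r^3)/(1−r)
        = 246.5 × 0.2242 × (1 − 0.01127) / (1 − 0.2242) = 70.43 mg/L

70.4 mg/L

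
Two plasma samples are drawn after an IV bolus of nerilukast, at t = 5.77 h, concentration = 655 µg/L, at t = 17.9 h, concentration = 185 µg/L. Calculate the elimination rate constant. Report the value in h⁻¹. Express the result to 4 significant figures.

k = ln(C₁/C₂) / (t₂ − t₁) = ln(655/185) / (17.9 − 5.77)
  = 1.264 / 12.13 = 0.1042 h⁻¹

0.1042 h⁻¹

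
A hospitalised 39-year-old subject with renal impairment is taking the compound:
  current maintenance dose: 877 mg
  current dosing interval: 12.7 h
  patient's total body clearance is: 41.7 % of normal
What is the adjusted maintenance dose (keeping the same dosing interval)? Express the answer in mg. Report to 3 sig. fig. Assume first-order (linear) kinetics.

To keep the same average steady-state level, dosing rate must scale with clearance.
CL ratio = 41.7 / 100 = 0.4170
New dose (same interval) = 877 × 0.4170 = 365.7 mg

366 mg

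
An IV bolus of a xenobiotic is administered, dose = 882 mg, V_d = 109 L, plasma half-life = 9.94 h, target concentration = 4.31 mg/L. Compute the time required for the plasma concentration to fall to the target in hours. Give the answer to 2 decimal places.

9.03 h

C₀ = Dose / Vd = 882.0 / 109 = 8.092 mg/L
k = ln2 / t½ = 0.693147 / 9.94 = 0.06973 h⁻¹
t = ln(C₀ / C) / k = ln(8.092 / 4.31) / 0.06973
  = ln(1.877) / 0.06973 = 0.6297 / 0.06973 = 9.031 h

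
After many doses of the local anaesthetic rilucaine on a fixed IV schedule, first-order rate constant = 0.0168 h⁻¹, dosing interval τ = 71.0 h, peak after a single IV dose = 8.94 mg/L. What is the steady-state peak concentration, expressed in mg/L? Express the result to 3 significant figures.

12.8 mg/L

e^(−kτ) = e^(−0.01680 × 71.0) = 0.3034
Accumulation ratio R = 1 / (1 − e^(−kτ)) = 1 / (1 − 0.3034) = 1.436
Steady-state peak = C₀ × R = 8.94 × 1.436 = 12.84 mg/L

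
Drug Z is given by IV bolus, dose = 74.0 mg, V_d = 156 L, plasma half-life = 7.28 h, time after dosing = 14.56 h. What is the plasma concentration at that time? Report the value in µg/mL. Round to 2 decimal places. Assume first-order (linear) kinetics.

0.12 µg/mL

C₀ = Dose / Vd = 74.00 / 156 = 0.4744 mg/L
k = ln2 / t½ = 0.693147 / 7.28 = 0.09521 h⁻¹
t / t½ = 14.56 / 7.28 = 2 half-lives
C = C₀ × (1/2)^2 = 0.4744 × 0.2500 = 0.1186 mg/L
(0.1186 mg/L = 0.1186 µg/mL)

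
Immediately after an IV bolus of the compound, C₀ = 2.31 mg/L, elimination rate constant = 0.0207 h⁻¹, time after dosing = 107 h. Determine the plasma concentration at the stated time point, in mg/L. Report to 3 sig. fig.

0.252 mg/L

C = C₀ · e^(−k·t) = 2.310 × e^(−0.02070 × 107)
  = 2.310 × 0.1092 = 0.2523 mg/L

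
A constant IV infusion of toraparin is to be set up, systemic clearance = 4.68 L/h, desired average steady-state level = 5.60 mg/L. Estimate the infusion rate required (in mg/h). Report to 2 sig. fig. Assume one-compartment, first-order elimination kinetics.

26 mg/h

At steady state, infusion rate R₀ = Css × CL = 5.60 × 4.680 = 26.21 mg/h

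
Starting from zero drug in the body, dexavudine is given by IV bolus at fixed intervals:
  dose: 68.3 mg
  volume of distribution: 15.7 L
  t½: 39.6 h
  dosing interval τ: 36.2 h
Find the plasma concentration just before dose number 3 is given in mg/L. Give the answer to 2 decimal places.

3.53 mg/L

C₀ per dose = Dose / Vd = 68.3 / 15.7 = 4.350 mg/L
k = ln2 / t½ = 0.693147 / 39.6 = 0.01750 h⁻¹
Fraction remaining after one interval: r = e^(−kτ) = e^(−0.01750 × 36.2) = 0.5307
Before dose 3, 2 doses have been given (aged 1τ, 2τ).
C_trough = C₀ × (r + r²) = 4.350 × (0.5307 + 0.2816) = 3.534 mg/L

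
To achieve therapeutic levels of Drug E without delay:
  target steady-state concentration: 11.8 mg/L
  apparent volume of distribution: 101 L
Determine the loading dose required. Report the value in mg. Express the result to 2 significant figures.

1200 mg

LD = Css × Vd = 11.8 × 101 = 1192 mg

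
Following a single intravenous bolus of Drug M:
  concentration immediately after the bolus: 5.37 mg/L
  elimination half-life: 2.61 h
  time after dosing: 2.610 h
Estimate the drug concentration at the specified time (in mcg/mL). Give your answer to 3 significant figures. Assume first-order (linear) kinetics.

2.69 mcg/mL

k = ln2 / t½ = 0.693147 / 2.61 = 0.2656 h⁻¹
t / t½ = 2.610 / 2.61 = 1 half-lives
C = C₀ × (1/2)^1 = 5.370 × 0.5000 = 2.685 mg/L
(2.685 mg/L = 2.685 mcg/mL)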